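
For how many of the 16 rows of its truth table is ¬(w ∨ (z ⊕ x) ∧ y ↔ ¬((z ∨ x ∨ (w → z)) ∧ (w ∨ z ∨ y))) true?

10

  x      y      z      w    |  (z ⊕ x)  ((z ⊕ x) ∧ y)  (w ∨ ((z ⊕ x) ∧ y))  (w → z)  (z ∨ x ∨ (w → z))  (z ∨ y)  (w ∨ (z ∨ y))    φ  
False  False  False  False  |   False       False             False           True          True         False       False       True
False  False  False   True  |   False       False              True          False         False         False        True      False
False  False   True  False  |    True       False             False           True          True          True        True      False
False  False   True   True  |    True       False              True           True          True          True        True       True
False   True  False  False  |   False       False             False           True          True          True        True      False
False   True  False   True  |   False       False              True          False         False          True        True      False
False   True   True  False  |    True        True              True           True          True          True        True       True
False   True   True   True  |    True        True              True           True          True          True        True       True
 True  False  False  False  |    True       False             False           True          True         False       False       True
 True  False  False   True  |    True       False              True          False          True         False        True       True
 True  False   True  False  |   False       False             False           True          True          True        True      False
 True  False   True   True  |   False       False              True           True          True          True        True       True
 True   True  False  False  |    True        True              True           True          True          True        True       True
 True   True  False   True  |    True        True              True          False          True          True        True       True
 True   True   True  False  |   False       False             False           True          True          True        True      False
 True   True   True   True  |   False       False              True           True          True          True        True       True
The formula is true on 10 of the 16 rows.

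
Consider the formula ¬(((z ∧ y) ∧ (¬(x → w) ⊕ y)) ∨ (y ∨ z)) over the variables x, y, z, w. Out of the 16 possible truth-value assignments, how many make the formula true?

x  y  z  w  |  (z ∧ y)  (x → w)  ¬(x → w)  (¬(x → w) ⊕ y)  ((z ∧ y) ∧ (¬(x → w) ⊕ y))  (y ∨ z)  φ
T  T  T  T  |     T        T        F            T                     T                  T     F
T  T  T  F  |     T        F        T            F                     F                  T     F
T  T  F  T  |     F        T        F            T                     F                  T     F
T  T  F  F  |     F        F        T            F                     F                  T     F
T  F  T  T  |     F        T        F            F                     F                  T     F
T  F  T  F  |     F        F        T            T                     F                  T     F
T  F  F  T  |     F        T        F            F                     F                  F     T
T  F  F  F  |     F        F        T            T                     F                  F     T
F  T  T  T  |     T        T        F            T                     T                  T     F
F  T  T  F  |     T        T        F            T                     T                  T     F
F  T  F  T  |     F        T        F            T                     F                  T     F
F  T  F  F  |     F        T        F            T                     F                  T     F
F  F  T  T  |     F        T        F            F                     F                  T     F
F  F  T  F  |     F        T        F            F                     F                  T     F
F  F  F  T  |     F        T        F            F                     F                  F     T
F  F  F  F  |     F        T        F            F                     F                  F     T
The formula is true on 4 of the 16 rows.

4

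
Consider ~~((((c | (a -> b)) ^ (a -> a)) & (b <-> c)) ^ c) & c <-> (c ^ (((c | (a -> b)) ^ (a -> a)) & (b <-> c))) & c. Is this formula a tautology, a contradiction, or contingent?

a | b | c || φ
1 | 1 | 1 || 1
1 | 1 | 0 || 1
1 | 0 | 1 || 1
1 | 0 | 0 || 1
0 | 1 | 1 || 1
0 | 1 | 0 || 1
0 | 0 | 1 || 1
0 | 0 | 0 || 1
Every row is 1, so the formula is a tautology.

tautology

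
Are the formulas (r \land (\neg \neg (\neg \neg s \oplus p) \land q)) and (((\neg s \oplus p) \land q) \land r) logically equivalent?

p  q  r  s  |  φ  ψ
1  1  1  1  |  0  1
1  1  1  0  |  1  0
1  1  0  1  |  0  0
1  1  0  0  |  0  0
1  0  1  1  |  0  0
1  0  1  0  |  0  0
1  0  0  1  |  0  0
1  0  0  0  |  0  0
0  1  1  1  |  1  0
0  1  1  0  |  0  1
0  1  0  1  |  0  0
0  1  0  0  |  0  0
0  0  1  1  |  0  0
0  0  1  0  |  0  0
0  0  0  1  |  0  0
0  0  0  0  |  0  0
The columns differ at p=1, q=1, r=1, s=1 (φ=0, ψ=1), so they are not equivalent.

not equivalent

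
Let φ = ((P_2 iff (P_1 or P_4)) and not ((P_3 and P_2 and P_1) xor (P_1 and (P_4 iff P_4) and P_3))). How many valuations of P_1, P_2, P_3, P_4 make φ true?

8

P_1  P_2  P_3  P_4  |  (P_1 or P_4)  (P_2 iff (P_1 or P_4))  (P_3 and P_2 and P_1)  (P_4 iff P_4)  φ
 T    T    T    T   |       T                  T                       T                  T        T
 T    T    T    F   |       T                  T                       T                  T        T
 T    T    F    T   |       T                  T                       F                  T        T
 T    T    F    F   |       T                  T                       F                  T        T
 T    F    T    T   |       T                  F                       F                  T        F
 T    F    T    F   |       T                  F                       F                  T        F
 T    F    F    T   |       T                  F                       F                  T        F
 T    F    F    F   |       T                  F                       F                  T        F
 F    T    T    T   |       T                  T                       F                  T        T
 F    T    T    F   |       F                  F                       F                  T        F
 F    T    F    T   |       T                  T                       F                  T        T
 F    T    F    F   |       F                  F                       F                  T        F
 F    F    T    T   |       T                  F                       F                  T        F
 F    F    T    F   |       F                  T                       F                  T        T
 F    F    F    T   |       T                  F                       F                  T        F
 F    F    F    F   |       F                  T                       F                  T        T
The formula is true on 8 of the 16 rows.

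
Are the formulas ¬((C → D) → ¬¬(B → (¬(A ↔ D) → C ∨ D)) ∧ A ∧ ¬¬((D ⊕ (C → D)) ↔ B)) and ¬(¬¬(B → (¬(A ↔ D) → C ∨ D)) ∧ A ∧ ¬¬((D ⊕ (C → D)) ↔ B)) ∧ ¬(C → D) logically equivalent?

A | B | C | D | φ | ψ
- | - | - | - | - | -
0 | 0 | 0 | 0 | 1 | 0
0 | 0 | 0 | 1 | 1 | 0
0 | 0 | 1 | 0 | 0 | 1
0 | 0 | 1 | 1 | 1 | 0
0 | 1 | 0 | 0 | 1 | 0
0 | 1 | 0 | 1 | 1 | 0
0 | 1 | 1 | 0 | 0 | 1
0 | 1 | 1 | 1 | 1 | 0
1 | 0 | 0 | 0 | 1 | 0
1 | 0 | 0 | 1 | 0 | 0
1 | 0 | 1 | 0 | 0 | 0
1 | 0 | 1 | 1 | 0 | 0
1 | 1 | 0 | 0 | 1 | 0
1 | 1 | 0 | 1 | 1 | 0
1 | 1 | 1 | 0 | 0 | 1
1 | 1 | 1 | 1 | 1 | 0
The columns differ at A=0, B=0, C=0, D=0 (φ=1, ψ=0), so they are not equivalent.

not equivalent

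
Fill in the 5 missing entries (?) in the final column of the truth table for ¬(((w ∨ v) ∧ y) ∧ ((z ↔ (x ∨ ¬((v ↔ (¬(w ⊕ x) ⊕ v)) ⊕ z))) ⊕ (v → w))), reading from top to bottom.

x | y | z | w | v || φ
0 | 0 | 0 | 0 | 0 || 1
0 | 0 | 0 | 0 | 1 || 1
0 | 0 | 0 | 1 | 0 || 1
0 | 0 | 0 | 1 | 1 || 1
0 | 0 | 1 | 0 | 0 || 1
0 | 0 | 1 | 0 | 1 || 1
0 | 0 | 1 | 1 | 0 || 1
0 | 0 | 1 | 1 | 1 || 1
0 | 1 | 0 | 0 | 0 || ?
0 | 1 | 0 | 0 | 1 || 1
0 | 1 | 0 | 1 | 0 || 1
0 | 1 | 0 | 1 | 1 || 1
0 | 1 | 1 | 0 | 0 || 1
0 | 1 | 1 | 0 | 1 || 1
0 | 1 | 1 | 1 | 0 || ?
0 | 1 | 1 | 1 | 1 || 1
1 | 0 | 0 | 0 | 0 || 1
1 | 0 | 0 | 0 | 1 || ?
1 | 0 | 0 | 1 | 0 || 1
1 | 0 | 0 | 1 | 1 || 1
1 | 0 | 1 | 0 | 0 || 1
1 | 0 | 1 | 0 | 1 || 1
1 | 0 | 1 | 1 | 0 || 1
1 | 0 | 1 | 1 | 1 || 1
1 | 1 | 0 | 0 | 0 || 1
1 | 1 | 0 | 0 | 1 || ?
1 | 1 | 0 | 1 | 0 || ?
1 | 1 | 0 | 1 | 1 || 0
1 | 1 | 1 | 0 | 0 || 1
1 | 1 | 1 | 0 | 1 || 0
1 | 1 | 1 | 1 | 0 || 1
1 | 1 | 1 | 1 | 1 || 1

1, 1, 1, 1, 0

Row x=0, y=1, z=0, w=0, v=0: ((w ∨ v) ∧ y) = 0, ((z ↔ (x ∨ ¬((v ↔ (¬(w ⊕ x) ⊕ v)) ⊕ z))) ⊕ (v → w)) = 1, (((w ∨ v) ∧ y) ∧ ((z ↔ (x ∨ ¬((v ↔ (¬(w ⊕ x) ⊕ v)) ⊕ z))) ⊕ (v → w))) = 0, so the formula = 1.
Row x=0, y=1, z=1, w=1, v=0: ((w ∨ v) ∧ y) = 1, ((z ↔ (x ∨ ¬((v ↔ (¬(w ⊕ x) ⊕ v)) ⊕ z))) ⊕ (v → w)) = 0, (((w ∨ v) ∧ y) ∧ ((z ↔ (x ∨ ¬((v ↔ (¬(w ⊕ x) ⊕ v)) ⊕ z))) ⊕ (v → w))) = 0, so the formula = 1.
Row x=1, y=0, z=0, w=0, v=1: ((w ∨ v) ∧ y) = 0, ((z ↔ (x ∨ ¬((v ↔ (¬(w ⊕ x) ⊕ v)) ⊕ z))) ⊕ (v → w)) = 0, (((w ∨ v) ∧ y) ∧ ((z ↔ (x ∨ ¬((v ↔ (¬(w ⊕ x) ⊕ v)) ⊕ z))) ⊕ (v → w))) = 0, so the formula = 1.
Row x=1, y=1, z=0, w=0, v=1: ((w ∨ v) ∧ y) = 1, ((z ↔ (x ∨ ¬((v ↔ (¬(w ⊕ x) ⊕ v)) ⊕ z))) ⊕ (v → w)) = 0, (((w ∨ v) ∧ y) ∧ ((z ↔ (x ∨ ¬((v ↔ (¬(w ⊕ x) ⊕ v)) ⊕ z))) ⊕ (v → w))) = 0, so the formula = 1.
Row x=1, y=1, z=0, w=1, v=0: ((w ∨ v) ∧ y) = 1, ((z ↔ (x ∨ ¬((v ↔ (¬(w ⊕ x) ⊕ v)) ⊕ z))) ⊕ (v → w)) = 1, (((w ∨ v) ∧ y) ∧ ((z ↔ (x ∨ ¬((v ↔ (¬(w ⊕ x) ⊕ v)) ⊕ z))) ⊕ (v → w))) = 1, so the formula = 0.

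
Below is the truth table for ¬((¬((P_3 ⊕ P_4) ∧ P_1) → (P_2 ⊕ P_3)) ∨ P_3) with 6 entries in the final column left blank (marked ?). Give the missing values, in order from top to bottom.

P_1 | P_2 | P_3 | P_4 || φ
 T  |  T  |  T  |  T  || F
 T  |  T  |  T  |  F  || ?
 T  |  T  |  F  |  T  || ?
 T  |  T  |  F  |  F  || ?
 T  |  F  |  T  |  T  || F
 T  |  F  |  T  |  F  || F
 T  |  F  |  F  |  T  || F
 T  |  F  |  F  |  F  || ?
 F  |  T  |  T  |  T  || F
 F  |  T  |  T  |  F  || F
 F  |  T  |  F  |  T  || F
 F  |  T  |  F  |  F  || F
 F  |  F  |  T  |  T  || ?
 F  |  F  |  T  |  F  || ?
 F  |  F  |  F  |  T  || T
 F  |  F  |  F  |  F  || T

F, F, F, T, F, F

Row P_1=T, P_2=T, P_3=T, P_4=F: (¬((P_3 ⊕ P_4) ∧ P_1) → (P_2 ⊕ P_3)) = T, ((¬((P_3 ⊕ P_4) ∧ P_1) → (P_2 ⊕ P_3)) ∨ P_3) = T, so the formula = F.
Row P_1=T, P_2=T, P_3=F, P_4=T: (¬((P_3 ⊕ P_4) ∧ P_1) → (P_2 ⊕ P_3)) = T, ((¬((P_3 ⊕ P_4) ∧ P_1) → (P_2 ⊕ P_3)) ∨ P_3) = T, so the formula = F.
Row P_1=T, P_2=T, P_3=F, P_4=F: (¬((P_3 ⊕ P_4) ∧ P_1) → (P_2 ⊕ P_3)) = T, ((¬((P_3 ⊕ P_4) ∧ P_1) → (P_2 ⊕ P_3)) ∨ P_3) = T, so the formula = F.
Row P_1=T, P_2=F, P_3=F, P_4=F: (¬((P_3 ⊕ P_4) ∧ P_1) → (P_2 ⊕ P_3)) = F, ((¬((P_3 ⊕ P_4) ∧ P_1) → (P_2 ⊕ P_3)) ∨ P_3) = F, so the formula = T.
Row P_1=F, P_2=F, P_3=T, P_4=T: (¬((P_3 ⊕ P_4) ∧ P_1) → (P_2 ⊕ P_3)) = T, ((¬((P_3 ⊕ P_4) ∧ P_1) → (P_2 ⊕ P_3)) ∨ P_3) = T, so the formula = F.
Row P_1=F, P_2=F, P_3=T, P_4=F: (¬((P_3 ⊕ P_4) ∧ P_1) → (P_2 ⊕ P_3)) = T, ((¬((P_3 ⊕ P_4) ∧ P_1) → (P_2 ⊕ P_3)) ∨ P_3) = T, so the formula = F.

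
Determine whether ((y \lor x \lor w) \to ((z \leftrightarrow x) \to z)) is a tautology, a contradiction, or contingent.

x  y  z  w  |  φ
1  1  1  1  |  1
1  1  1  0  |  1
1  1  0  1  |  1
1  1  0  0  |  1
1  0  1  1  |  1
1  0  1  0  |  1
1  0  0  1  |  1
1  0  0  0  |  1
0  1  1  1  |  1
0  1  1  0  |  1
0  1  0  1  |  0
0  1  0  0  |  0
0  0  1  1  |  1
0  0  1  0  |  1
0  0  0  1  |  0
0  0  0  0  |  1
13 of 16 rows are 1, so the formula is contingent.

contingent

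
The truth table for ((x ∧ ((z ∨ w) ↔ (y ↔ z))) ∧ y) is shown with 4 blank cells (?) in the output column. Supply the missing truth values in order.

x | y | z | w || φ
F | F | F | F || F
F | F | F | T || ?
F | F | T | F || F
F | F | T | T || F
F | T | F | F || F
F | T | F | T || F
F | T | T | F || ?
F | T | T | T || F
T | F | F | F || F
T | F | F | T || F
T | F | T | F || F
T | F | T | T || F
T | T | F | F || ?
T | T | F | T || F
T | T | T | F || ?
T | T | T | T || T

Row x=F, y=F, z=F, w=T: (x ∧ ((z ∨ w) ↔ (y ↔ z))) = F, so the formula = F.
Row x=F, y=T, z=T, w=F: (x ∧ ((z ∨ w) ↔ (y ↔ z))) = F, so the formula = F.
Row x=T, y=T, z=F, w=F: (x ∧ ((z ∨ w) ↔ (y ↔ z))) = T, so the formula = T.
Row x=T, y=T, z=T, w=F: (x ∧ ((z ∨ w) ↔ (y ↔ z))) = T, so the formula = T.

F, F, T, T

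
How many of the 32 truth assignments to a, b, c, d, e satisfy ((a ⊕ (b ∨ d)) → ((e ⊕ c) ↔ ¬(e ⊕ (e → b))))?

a  b  c  d  e  |  φ
T  T  T  T  T  |  T
T  T  T  T  F  |  T
T  T  T  F  T  |  T
T  T  T  F  F  |  T
T  T  F  T  T  |  T
T  T  F  T  F  |  T
T  T  F  F  T  |  T
T  T  F  F  F  |  T
T  F  T  T  T  |  T
T  F  T  T  F  |  T
T  F  T  F  T  |  T
T  F  T  F  F  |  F
T  F  F  T  T  |  T
T  F  F  T  F  |  T
T  F  F  F  T  |  F
T  F  F  F  F  |  T
F  T  T  T  T  |  F
F  T  T  T  F  |  F
F  T  T  F  T  |  F
F  T  T  F  F  |  F
F  T  F  T  T  |  T
F  T  F  T  F  |  T
F  T  F  F  T  |  T
F  T  F  F  F  |  T
F  F  T  T  T  |  T
F  F  T  T  F  |  F
F  F  T  F  T  |  T
F  F  T  F  F  |  T
F  F  F  T  T  |  F
F  F  F  T  F  |  T
F  F  F  F  T  |  T
F  F  F  F  F  |  T
The formula is true on 24 of the 32 rows.

24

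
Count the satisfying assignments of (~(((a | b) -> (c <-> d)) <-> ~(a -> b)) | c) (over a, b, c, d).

a  b  c  d  |  φ
T  T  T  T  |  T
T  T  T  F  |  T
T  T  F  T  |  F
T  T  F  F  |  T
T  F  T  T  |  T
T  F  T  F  |  T
T  F  F  T  |  T
T  F  F  F  |  F
F  T  T  T  |  T
F  T  T  F  |  T
F  T  F  T  |  F
F  T  F  F  |  T
F  F  T  T  |  T
F  F  T  F  |  T
F  F  F  T  |  T
F  F  F  F  |  T
The formula is true on 13 of the 16 rows.

13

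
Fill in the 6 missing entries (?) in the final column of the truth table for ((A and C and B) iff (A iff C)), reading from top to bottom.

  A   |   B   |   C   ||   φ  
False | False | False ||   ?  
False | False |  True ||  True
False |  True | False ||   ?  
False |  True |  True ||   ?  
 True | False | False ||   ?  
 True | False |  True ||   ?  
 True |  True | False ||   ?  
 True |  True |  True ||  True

False, False, True, True, False, True

Row A=False, B=False, C=False: (A and C and B) = False, (A iff C) = True, so the formula = False.
Row A=False, B=True, C=False: (A and C and B) = False, (A iff C) = True, so the formula = False.
Row A=False, B=True, C=True: (A and C and B) = False, (A iff C) = False, so the formula = True.
Row A=True, B=False, C=False: (A and C and B) = False, (A iff C) = False, so the formula = True.
Row A=True, B=False, C=True: (A and C and B) = False, (A iff C) = True, so the formula = False.
Row A=True, B=True, C=False: (A and C and B) = False, (A iff C) = False, so the formula = True.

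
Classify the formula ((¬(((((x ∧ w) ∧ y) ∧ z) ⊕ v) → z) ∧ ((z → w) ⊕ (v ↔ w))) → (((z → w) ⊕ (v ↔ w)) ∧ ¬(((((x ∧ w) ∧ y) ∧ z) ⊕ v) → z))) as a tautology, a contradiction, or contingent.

x  y  z  w  v  |  φ
T  T  T  T  T  |  T
T  T  T  T  F  |  T
T  T  T  F  T  |  T
T  T  T  F  F  |  T
T  T  F  T  T  |  T
T  T  F  T  F  |  T
T  T  F  F  T  |  T
T  T  F  F  F  |  T
T  F  T  T  T  |  T
T  F  T  T  F  |  T
T  F  T  F  T  |  T
T  F  T  F  F  |  T
T  F  F  T  T  |  T
T  F  F  T  F  |  T
T  F  F  F  T  |  T
T  F  F  F  F  |  T
F  T  T  T  T  |  T
F  T  T  T  F  |  T
F  T  T  F  T  |  T
F  T  T  F  F  |  T
F  T  F  T  T  |  T
F  T  F  T  F  |  T
F  T  F  F  T  |  T
F  T  F  F  F  |  T
F  F  T  T  T  |  T
F  F  T  T  F  |  T
F  F  T  F  T  |  T
F  F  T  F  F  |  T
F  F  F  T  T  |  T
F  F  F  T  F  |  T
F  F  F  F  T  |  T
F  F  F  F  F  |  T
Every row is T, so the formula is a tautology.

tautology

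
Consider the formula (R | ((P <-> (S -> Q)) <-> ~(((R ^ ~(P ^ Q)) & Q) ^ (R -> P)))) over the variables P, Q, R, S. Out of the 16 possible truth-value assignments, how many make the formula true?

14

P | Q | R | S || (S -> Q) | (P <-> (S -> Q)) | (P ^ Q) | ~(P ^ Q) | (R ^ ~(P ^ Q)) | ((R ^ ~(P ^ Q)) & Q) | (R -> P) | φ
1 | 1 | 1 | 1 ||    1     |        1         |    0    |    1     |       0        |          0           |    1     | 1
1 | 1 | 1 | 0 ||    1     |        1         |    0    |    1     |       0        |          0           |    1     | 1
1 | 1 | 0 | 1 ||    1     |        1         |    0    |    1     |       1        |          1           |    1     | 1
1 | 1 | 0 | 0 ||    1     |        1         |    0    |    1     |       1        |          1           |    1     | 1
1 | 0 | 1 | 1 ||    0     |        0         |    1    |    0     |       1        |          0           |    1     | 1
1 | 0 | 1 | 0 ||    1     |        1         |    1    |    0     |       1        |          0           |    1     | 1
1 | 0 | 0 | 1 ||    0     |        0         |    1    |    0     |       0        |          0           |    1     | 1
1 | 0 | 0 | 0 ||    1     |        1         |    1    |    0     |       0        |          0           |    1     | 0
0 | 1 | 1 | 1 ||    1     |        0         |    1    |    0     |       1        |          1           |    0     | 1
0 | 1 | 1 | 0 ||    1     |        0         |    1    |    0     |       1        |          1           |    0     | 1
0 | 1 | 0 | 1 ||    1     |        0         |    1    |    0     |       0        |          0           |    1     | 1
0 | 1 | 0 | 0 ||    1     |        0         |    1    |    0     |       0        |          0           |    1     | 1
0 | 0 | 1 | 1 ||    0     |        1         |    0    |    1     |       0        |          0           |    0     | 1
0 | 0 | 1 | 0 ||    1     |        0         |    0    |    1     |       0        |          0           |    0     | 1
0 | 0 | 0 | 1 ||    0     |        1         |    0    |    1     |       1        |          0           |    1     | 0
0 | 0 | 0 | 0 ||    1     |        0         |    0    |    1     |       1        |          0           |    1     | 1
The formula is true on 14 of the 16 rows.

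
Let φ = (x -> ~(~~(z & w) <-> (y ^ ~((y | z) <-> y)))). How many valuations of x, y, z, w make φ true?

  x   |   y   |   z   |   w   ||   φ  
 True |  True |  True |  True || False
 True |  True |  True | False ||  True
 True |  True | False |  True ||  True
 True |  True | False | False ||  True
 True | False |  True |  True || False
 True | False |  True | False ||  True
 True | False | False |  True || False
 True | False | False | False || False
False |  True |  True |  True ||  True
False |  True |  True | False ||  True
False |  True | False |  True ||  True
False |  True | False | False ||  True
False | False |  True |  True ||  True
False | False |  True | False ||  True
False | False | False |  True ||  True
False | False | False | False ||  True
The formula is true on 12 of the 16 rows.

12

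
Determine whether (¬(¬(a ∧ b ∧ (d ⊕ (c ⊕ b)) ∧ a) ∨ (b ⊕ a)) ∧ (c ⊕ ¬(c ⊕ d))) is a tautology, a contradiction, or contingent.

a  b  c  d  |  (c ⊕ b)  (d ⊕ (c ⊕ b))  (a ∧ b ∧ (d ⊕ (c ⊕ b)) ∧ a)  ¬(a ∧ b ∧ (d ⊕ (c ⊕ b)) ∧ a)  (b ⊕ a)  (c ⊕ d)  ¬(c ⊕ d)  (c ⊕ ¬(c ⊕ d))  φ
F  F  F  F  |     F           F                     F                            T                   F        F        T            T         F
F  F  F  T  |     F           T                     F                            T                   F        T        F            F         F
F  F  T  F  |     T           T                     F                            T                   F        T        F            T         F
F  F  T  T  |     T           F                     F                            T                   F        F        T            F         F
F  T  F  F  |     T           T                     F                            T                   T        F        T            T         F
F  T  F  T  |     T           F                     F                            T                   T        T        F            F         F
F  T  T  F  |     F           F                     F                            T                   T        T        F            T         F
F  T  T  T  |     F           T                     F                            T                   T        F        T            F         F
T  F  F  F  |     F           F                     F                            T                   T        F        T            T         F
T  F  F  T  |     F           T                     F                            T                   T        T        F            F         F
T  F  T  F  |     T           T                     F                            T                   T        T        F            T         F
T  F  T  T  |     T           F                     F                            T                   T        F        T            F         F
T  T  F  F  |     T           T                     T                            F                   F        F        T            T         T
T  T  F  T  |     T           F                     F                            T                   F        T        F            F         F
T  T  T  F  |     F           F                     F                            T                   F        T        F            T         F
T  T  T  T  |     F           T                     T                            F                   F        F        T            F         F
1 of 16 rows are T, so the formula is contingent.

contingent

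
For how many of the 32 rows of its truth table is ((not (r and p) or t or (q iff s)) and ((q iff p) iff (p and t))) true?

15

p  q  r  s  t  |  φ
F  F  F  F  F  |  F
F  F  F  F  T  |  F
F  F  F  T  F  |  F
F  F  F  T  T  |  F
F  F  T  F  F  |  F
F  F  T  F  T  |  F
F  F  T  T  F  |  F
F  F  T  T  T  |  F
F  T  F  F  F  |  T
F  T  F  F  T  |  T
F  T  F  T  F  |  T
F  T  F  T  T  |  T
F  T  T  F  F  |  T
F  T  T  F  T  |  T
F  T  T  T  F  |  T
F  T  T  T  T  |  T
T  F  F  F  F  |  T
T  F  F  F  T  |  F
T  F  F  T  F  |  T
T  F  F  T  T  |  F
T  F  T  F  F  |  T
T  F  T  F  T  |  F
T  F  T  T  F  |  F
T  F  T  T  T  |  F
T  T  F  F  F  |  F
T  T  F  F  T  |  T
T  T  F  T  F  |  F
T  T  F  T  T  |  T
T  T  T  F  F  |  F
T  T  T  F  T  |  T
T  T  T  T  F  |  F
T  T  T  T  T  |  T
The formula is true on 15 of the 32 rows.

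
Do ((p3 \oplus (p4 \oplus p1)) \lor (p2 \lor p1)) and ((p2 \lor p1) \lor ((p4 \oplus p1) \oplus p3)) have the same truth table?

equivalent

  p1  |   p2  |   p3  |   p4  |   φ   |   ψ  
----- | ----- | ----- | ----- | ----- | -----
 True |  True |  True |  True |  True |  True
 True |  True |  True | False |  True |  True
 True |  True | False |  True |  True |  True
 True |  True | False | False |  True |  True
 True | False |  True |  True |  True |  True
 True | False |  True | False |  True |  True
 True | False | False |  True |  True |  True
 True | False | False | False |  True |  True
False |  True |  True |  True |  True |  True
False |  True |  True | False |  True |  True
False |  True | False |  True |  True |  True
False |  True | False | False |  True |  True
False | False |  True |  True | False | False
False | False |  True | False |  True |  True
False | False | False |  True |  True |  True
False | False | False | False | False | False
The columns for φ and ψ agree on every row, so they are logically equivalent.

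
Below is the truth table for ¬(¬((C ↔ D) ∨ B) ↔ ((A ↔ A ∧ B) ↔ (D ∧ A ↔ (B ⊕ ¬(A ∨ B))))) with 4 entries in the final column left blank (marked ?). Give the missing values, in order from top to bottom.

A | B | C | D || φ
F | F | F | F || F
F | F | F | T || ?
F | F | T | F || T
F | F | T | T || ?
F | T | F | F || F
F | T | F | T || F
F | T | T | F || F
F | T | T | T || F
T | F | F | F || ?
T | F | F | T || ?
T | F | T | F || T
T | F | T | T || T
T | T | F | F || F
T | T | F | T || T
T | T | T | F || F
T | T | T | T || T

T, F, F, F

Row A=F, B=F, C=F, D=T: ¬((C ↔ D) ∨ B) = T, ((A ↔ A ∧ B) ↔ (D ∧ A ↔ (B ⊕ ¬(A ∨ B)))) = F, (¬((C ↔ D) ∨ B) ↔ ((A ↔ A ∧ B) ↔ (D ∧ A ↔ (B ⊕ ¬(A ∨ B))))) = F, so the formula = T.
Row A=F, B=F, C=T, D=T: ¬((C ↔ D) ∨ B) = F, ((A ↔ A ∧ B) ↔ (D ∧ A ↔ (B ⊕ ¬(A ∨ B)))) = F, (¬((C ↔ D) ∨ B) ↔ ((A ↔ A ∧ B) ↔ (D ∧ A ↔ (B ⊕ ¬(A ∨ B))))) = T, so the formula = F.
Row A=T, B=F, C=F, D=F: ¬((C ↔ D) ∨ B) = F, ((A ↔ A ∧ B) ↔ (D ∧ A ↔ (B ⊕ ¬(A ∨ B)))) = F, (¬((C ↔ D) ∨ B) ↔ ((A ↔ A ∧ B) ↔ (D ∧ A ↔ (B ⊕ ¬(A ∨ B))))) = T, so the formula = F.
Row A=T, B=F, C=F, D=T: ¬((C ↔ D) ∨ B) = T, ((A ↔ A ∧ B) ↔ (D ∧ A ↔ (B ⊕ ¬(A ∨ B)))) = T, (¬((C ↔ D) ∨ B) ↔ ((A ↔ A ∧ B) ↔ (D ∧ A ↔ (B ⊕ ¬(A ∨ B))))) = T, so the formula = F.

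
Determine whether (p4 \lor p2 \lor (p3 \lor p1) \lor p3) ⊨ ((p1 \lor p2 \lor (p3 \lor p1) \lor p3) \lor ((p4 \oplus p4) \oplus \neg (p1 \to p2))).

  p1     p2     p3     p4   |    φ      ψ  
 True   True   True   True  |   True   True
 True   True   True  False  |   True   True
 True   True  False   True  |   True   True
 True   True  False  False  |   True   True
 True  False   True   True  |   True   True
 True  False   True  False  |   True   True
 True  False  False   True  |   True   True
 True  False  False  False  |   True   True
False   True   True   True  |   True   True
False   True   True  False  |   True   True
False   True  False   True  |   True   True
False   True  False  False  |   True   True
False  False   True   True  |   True   True
False  False   True  False  |   True   True
False  False  False   True  |   True  False
False  False  False  False  |  False  False
At p1=False, p2=False, p3=False, p4=True we have φ true but ψ false, so φ does not entail ψ.

no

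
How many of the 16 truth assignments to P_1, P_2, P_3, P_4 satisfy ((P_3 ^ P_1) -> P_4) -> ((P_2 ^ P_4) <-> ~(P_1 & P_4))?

10

 P_1    P_2    P_3    P_4   |    φ  
 True   True   True   True  |   True
 True   True   True  False  |   True
 True   True  False   True  |   True
 True   True  False  False  |   True
 True  False   True   True  |  False
 True  False   True  False  |  False
 True  False  False   True  |  False
 True  False  False  False  |   True
False   True   True   True  |  False
False   True   True  False  |   True
False   True  False   True  |  False
False   True  False  False  |   True
False  False   True   True  |   True
False  False   True  False  |   True
False  False  False   True  |   True
False  False  False  False  |  False
The formula is true on 10 of the 16 rows.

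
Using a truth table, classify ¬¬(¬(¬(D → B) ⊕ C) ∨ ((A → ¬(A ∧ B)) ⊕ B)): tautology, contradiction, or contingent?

contingent

A | B | C | D || (D → B) | ¬(D → B) | (¬(D → B) ⊕ C) | ¬(¬(D → B) ⊕ C) | (A ∧ B) | ¬(A ∧ B) | (A → ¬(A ∧ B)) | ((A → ¬(A ∧ B)) ⊕ B) | φ
T | T | T | T ||    T    |    F     |       T        |        F        |    T    |    F     |       F        |          T           | T
T | T | T | F ||    T    |    F     |       T        |        F        |    T    |    F     |       F        |          T           | T
T | T | F | T ||    T    |    F     |       F        |        T        |    T    |    F     |       F        |          T           | T
T | T | F | F ||    T    |    F     |       F        |        T        |    T    |    F     |       F        |          T           | T
T | F | T | T ||    F    |    T     |       F        |        T        |    F    |    T     |       T        |          T           | T
T | F | T | F ||    T    |    F     |       T        |        F        |    F    |    T     |       T        |          T           | T
T | F | F | T ||    F    |    T     |       T        |        F        |    F    |    T     |       T        |          T           | T
T | F | F | F ||    T    |    F     |       F        |        T        |    F    |    T     |       T        |          T           | T
F | T | T | T ||    T    |    F     |       T        |        F        |    F    |    T     |       T        |          F           | F
F | T | T | F ||    T    |    F     |       T        |        F        |    F    |    T     |       T        |          F           | F
F | T | F | T ||    T    |    F     |       F        |        T        |    F    |    T     |       T        |          F           | T
F | T | F | F ||    T    |    F     |       F        |        T        |    F    |    T     |       T        |          F           | T
F | F | T | T ||    F    |    T     |       F        |        T        |    F    |    T     |       T        |          T           | T
F | F | T | F ||    T    |    F     |       T        |        F        |    F    |    T     |       T        |          T           | T
F | F | F | T ||    F    |    T     |       T        |        F        |    F    |    T     |       T        |          T           | T
F | F | F | F ||    T    |    F     |       F        |        T        |    F    |    T     |       T        |          T           | T
14 of 16 rows are T, so the formula is contingent.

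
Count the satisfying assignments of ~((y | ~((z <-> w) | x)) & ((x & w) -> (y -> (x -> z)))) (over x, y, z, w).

x | y | z | w || φ
T | T | T | T || F
T | T | T | F || F
T | T | F | T || T
T | T | F | F || F
T | F | T | T || T
T | F | T | F || T
T | F | F | T || T
T | F | F | F || T
F | T | T | T || F
F | T | T | F || F
F | T | F | T || F
F | T | F | F || F
F | F | T | T || T
F | F | T | F || F
F | F | F | T || F
F | F | F | F || T
The formula is true on 7 of the 16 rows.

7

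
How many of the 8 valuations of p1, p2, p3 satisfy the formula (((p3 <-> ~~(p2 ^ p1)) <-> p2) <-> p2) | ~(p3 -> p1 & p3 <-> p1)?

5

p1 | p2 | p3 || φ
1  | 1  | 1  || 0
1  | 1  | 0  || 1
1  | 0  | 1  || 1
1  | 0  | 0  || 0
0  | 1  | 1  || 1
0  | 1  | 0  || 1
0  | 0  | 1  || 0
0  | 0  | 0  || 1
The formula is true on 5 of the 8 rows.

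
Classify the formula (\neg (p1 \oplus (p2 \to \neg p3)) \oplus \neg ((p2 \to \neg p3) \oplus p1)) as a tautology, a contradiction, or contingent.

p1 | p2 | p3 || \neg p3 | (p2 \to \neg p3) | (p1 \oplus (p2 \to \neg p3)) | ((p2 \to \neg p3) \oplus p1) | φ
T  | T  | T  ||    F    |        F         |              T               |              T               | F
T  | T  | F  ||    T    |        T         |              F               |              F               | F
T  | F  | T  ||    F    |        T         |              F               |              F               | F
T  | F  | F  ||    T    |        T         |              F               |              F               | F
F  | T  | T  ||    F    |        F         |              F               |              F               | F
F  | T  | F  ||    T    |        T         |              T               |              T               | F
F  | F  | T  ||    F    |        T         |              T               |              T               | F
F  | F  | F  ||    T    |        T         |              T               |              T               | F
Every row is F, so the formula is a contradiction.

contradiction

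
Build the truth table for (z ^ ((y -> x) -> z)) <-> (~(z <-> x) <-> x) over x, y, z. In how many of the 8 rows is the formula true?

5

x | y | z || (y -> x) | ((y -> x) -> z) | (z ^ ((y -> x) -> z)) | (z <-> x) | ~(z <-> x) | (~(z <-> x) <-> x) | φ
T | T | T ||    T     |        T        |           F           |     T     |     F      |         F          | T
T | T | F ||    T     |        F        |           F           |     F     |     T      |         T          | F
T | F | T ||    T     |        T        |           F           |     T     |     F      |         F          | T
T | F | F ||    T     |        F        |           F           |     F     |     T      |         T          | F
F | T | T ||    F     |        T        |           F           |     F     |     T      |         F          | T
F | T | F ||    F     |        T        |           T           |     T     |     F      |         T          | T
F | F | T ||    T     |        T        |           F           |     F     |     T      |         F          | T
F | F | F ||    T     |        F        |           F           |     T     |     F      |         T          | F
The formula is true on 5 of the 8 rows.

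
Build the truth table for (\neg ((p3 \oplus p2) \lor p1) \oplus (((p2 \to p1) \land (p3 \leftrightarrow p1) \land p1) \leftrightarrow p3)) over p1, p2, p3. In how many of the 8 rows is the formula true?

p1 | p2 | p3 | φ
-- | -- | -- | -
1  | 1  | 1  | 1
1  | 1  | 0  | 1
1  | 0  | 1  | 1
1  | 0  | 0  | 1
0  | 1  | 1  | 1
0  | 1  | 0  | 1
0  | 0  | 1  | 0
0  | 0  | 0  | 0
The formula is true on 6 of the 8 rows.

6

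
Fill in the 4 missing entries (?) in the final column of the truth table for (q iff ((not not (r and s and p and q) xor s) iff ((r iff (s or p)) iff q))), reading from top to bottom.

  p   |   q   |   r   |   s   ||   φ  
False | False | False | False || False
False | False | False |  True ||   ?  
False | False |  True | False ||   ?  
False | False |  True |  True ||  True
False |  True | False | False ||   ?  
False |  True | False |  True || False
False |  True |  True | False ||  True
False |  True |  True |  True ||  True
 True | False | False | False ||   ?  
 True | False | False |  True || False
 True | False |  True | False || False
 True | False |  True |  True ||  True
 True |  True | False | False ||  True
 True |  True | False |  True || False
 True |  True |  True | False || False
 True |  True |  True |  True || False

False, True, False, True

Row p=False, q=False, r=False, s=True: ((not not (r and s and p and q) xor s) iff ((r iff (s or p)) iff q)) = True, so the formula = False.
Row p=False, q=False, r=True, s=False: ((not not (r and s and p and q) xor s) iff ((r iff (s or p)) iff q)) = False, so the formula = True.
Row p=False, q=True, r=False, s=False: ((not not (r and s and p and q) xor s) iff ((r iff (s or p)) iff q)) = False, so the formula = False.
Row p=True, q=False, r=False, s=False: ((not not (r and s and p and q) xor s) iff ((r iff (s or p)) iff q)) = False, so the formula = True.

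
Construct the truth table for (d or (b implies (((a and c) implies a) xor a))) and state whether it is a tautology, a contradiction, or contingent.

a | b | c | d || (a and c) | ((a and c) implies a) | φ
T | T | T | T ||     T     |           T           | T
T | T | T | F ||     T     |           T           | F
T | T | F | T ||     F     |           T           | T
T | T | F | F ||     F     |           T           | F
T | F | T | T ||     T     |           T           | T
T | F | T | F ||     T     |           T           | T
T | F | F | T ||     F     |           T           | T
T | F | F | F ||     F     |           T           | T
F | T | T | T ||     F     |           T           | T
F | T | T | F ||     F     |           T           | T
F | T | F | T ||     F     |           T           | T
F | T | F | F ||     F     |           T           | T
F | F | T | T ||     F     |           T           | T
F | F | T | F ||     F     |           T           | T
F | F | F | T ||     F     |           T           | T
F | F | F | F ||     F     |           T           | T
14 of 16 rows are T, so the formula is contingent.

contingent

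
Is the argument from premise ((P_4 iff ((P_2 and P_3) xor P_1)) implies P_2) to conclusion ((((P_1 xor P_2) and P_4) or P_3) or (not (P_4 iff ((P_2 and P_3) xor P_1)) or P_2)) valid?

P_1 | P_2 | P_3 | P_4 || φ | ψ
 1  |  1  |  1  |  1  || 1 | 1
 1  |  1  |  1  |  0  || 1 | 1
 1  |  1  |  0  |  1  || 1 | 1
 1  |  1  |  0  |  0  || 1 | 1
 1  |  0  |  1  |  1  || 0 | 1
 1  |  0  |  1  |  0  || 1 | 1
 1  |  0  |  0  |  1  || 0 | 1
 1  |  0  |  0  |  0  || 1 | 1
 0  |  1  |  1  |  1  || 1 | 1
 0  |  1  |  1  |  0  || 1 | 1
 0  |  1  |  0  |  1  || 1 | 1
 0  |  1  |  0  |  0  || 1 | 1
 0  |  0  |  1  |  1  || 1 | 1
 0  |  0  |  1  |  0  || 0 | 1
 0  |  0  |  0  |  1  || 1 | 1
 0  |  0  |  0  |  0  || 0 | 0
In every row where φ is true, ψ is also true, so φ ⊨ ψ.

yes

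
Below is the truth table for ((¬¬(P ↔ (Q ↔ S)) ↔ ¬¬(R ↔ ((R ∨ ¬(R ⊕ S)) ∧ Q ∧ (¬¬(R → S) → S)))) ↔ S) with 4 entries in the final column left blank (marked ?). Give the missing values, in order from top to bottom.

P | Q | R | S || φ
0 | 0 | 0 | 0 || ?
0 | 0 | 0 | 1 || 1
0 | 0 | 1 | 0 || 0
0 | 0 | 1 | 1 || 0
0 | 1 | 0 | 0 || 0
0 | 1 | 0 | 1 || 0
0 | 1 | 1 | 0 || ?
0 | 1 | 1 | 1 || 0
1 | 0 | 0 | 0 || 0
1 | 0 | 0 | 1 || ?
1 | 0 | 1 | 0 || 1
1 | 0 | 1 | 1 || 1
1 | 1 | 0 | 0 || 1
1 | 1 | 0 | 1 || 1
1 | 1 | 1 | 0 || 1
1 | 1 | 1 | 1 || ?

Row P=0, Q=0, R=0, S=0: (¬¬(P ↔ (Q ↔ S)) ↔ ¬¬(R ↔ ((R ∨ ¬(R ⊕ S)) ∧ Q ∧ (¬¬(R → S) → S)))) = 0, so the formula = 1.
Row P=0, Q=1, R=1, S=0: (¬¬(P ↔ (Q ↔ S)) ↔ ¬¬(R ↔ ((R ∨ ¬(R ⊕ S)) ∧ Q ∧ (¬¬(R → S) → S)))) = 1, so the formula = 0.
Row P=1, Q=0, R=0, S=1: (¬¬(P ↔ (Q ↔ S)) ↔ ¬¬(R ↔ ((R ∨ ¬(R ⊕ S)) ∧ Q ∧ (¬¬(R → S) → S)))) = 0, so the formula = 0.
Row P=1, Q=1, R=1, S=1: (¬¬(P ↔ (Q ↔ S)) ↔ ¬¬(R ↔ ((R ∨ ¬(R ⊕ S)) ∧ Q ∧ (¬¬(R → S) → S)))) = 1, so the formula = 1.

1, 0, 0, 1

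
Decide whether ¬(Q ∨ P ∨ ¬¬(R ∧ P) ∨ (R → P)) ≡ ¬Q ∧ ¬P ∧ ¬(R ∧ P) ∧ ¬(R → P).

equivalent

P  Q  R  |  φ  ψ
F  F  F  |  F  F
F  F  T  |  T  T
F  T  F  |  F  F
F  T  T  |  F  F
T  F  F  |  F  F
T  F  T  |  F  F
T  T  F  |  F  F
T  T  T  |  F  F
The columns for φ and ψ agree on every row, so they are logically equivalent.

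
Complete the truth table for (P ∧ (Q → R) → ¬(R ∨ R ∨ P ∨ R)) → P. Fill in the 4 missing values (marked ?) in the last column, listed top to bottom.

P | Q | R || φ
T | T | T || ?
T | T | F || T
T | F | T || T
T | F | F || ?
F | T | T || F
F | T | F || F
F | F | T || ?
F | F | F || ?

Row P=T, Q=T, R=T: (P ∧ (Q → R) → ¬(R ∨ R ∨ P ∨ R)) = F, so the formula = T.
Row P=T, Q=F, R=F: (P ∧ (Q → R) → ¬(R ∨ R ∨ P ∨ R)) = F, so the formula = T.
Row P=F, Q=F, R=T: (P ∧ (Q → R) → ¬(R ∨ R ∨ P ∨ R)) = T, so the formula = F.
Row P=F, Q=F, R=F: (P ∧ (Q → R) → ¬(R ∨ R ∨ P ∨ R)) = T, so the formula = F.

T, T, F, F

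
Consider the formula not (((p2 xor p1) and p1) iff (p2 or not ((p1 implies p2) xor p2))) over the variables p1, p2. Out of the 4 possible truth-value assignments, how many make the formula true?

p1  p2  |  (p2 xor p1)  ((p2 xor p1) and p1)  (p1 implies p2)  ((p1 implies p2) xor p2)  not ((p1 implies p2) xor p2)  φ
1   1   |       0                0                   1                    0                           1                1
1   0   |       1                1                   0                    0                           1                0
0   1   |       1                0                   1                    0                           1                1
0   0   |       0                0                   1                    1                           0                0
The formula is true on 2 of the 4 rows.

2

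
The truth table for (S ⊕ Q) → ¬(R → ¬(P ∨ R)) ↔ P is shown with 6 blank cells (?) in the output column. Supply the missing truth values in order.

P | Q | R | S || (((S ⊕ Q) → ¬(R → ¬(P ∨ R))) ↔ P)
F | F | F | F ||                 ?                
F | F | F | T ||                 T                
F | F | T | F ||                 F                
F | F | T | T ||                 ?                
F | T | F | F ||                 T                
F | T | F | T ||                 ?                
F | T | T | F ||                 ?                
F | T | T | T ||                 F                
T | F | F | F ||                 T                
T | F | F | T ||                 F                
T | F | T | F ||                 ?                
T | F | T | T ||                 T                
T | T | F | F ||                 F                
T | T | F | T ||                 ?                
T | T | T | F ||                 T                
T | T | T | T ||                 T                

F, F, F, F, T, T

Row P=F, Q=F, R=F, S=F: ((S ⊕ Q) → ¬(R → ¬(P ∨ R))) = T, so (((S ⊕ Q) → ¬(R → ¬(P ∨ R))) ↔ P) = F.
Row P=F, Q=F, R=T, S=T: ((S ⊕ Q) → ¬(R → ¬(P ∨ R))) = T, so (((S ⊕ Q) → ¬(R → ¬(P ∨ R))) ↔ P) = F.
Row P=F, Q=T, R=F, S=T: ((S ⊕ Q) → ¬(R → ¬(P ∨ R))) = T, so (((S ⊕ Q) → ¬(R → ¬(P ∨ R))) ↔ P) = F.
Row P=F, Q=T, R=T, S=F: ((S ⊕ Q) → ¬(R → ¬(P ∨ R))) = T, so (((S ⊕ Q) → ¬(R → ¬(P ∨ R))) ↔ P) = F.
Row P=T, Q=F, R=T, S=F: ((S ⊕ Q) → ¬(R → ¬(P ∨ R))) = T, so (((S ⊕ Q) → ¬(R → ¬(P ∨ R))) ↔ P) = T.
Row P=T, Q=T, R=F, S=T: ((S ⊕ Q) → ¬(R → ¬(P ∨ R))) = T, so (((S ⊕ Q) → ¬(R → ¬(P ∨ R))) ↔ P) = T.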